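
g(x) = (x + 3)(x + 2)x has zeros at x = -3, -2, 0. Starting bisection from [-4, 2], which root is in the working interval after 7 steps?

g(-1) = -2 < 0, so the root lies in [-1, 2]
g(0.5) = 4.375 > 0, so the root lies in [-1, 0.5]
g(-0.25) = -1.203125 < 0, so the root lies in [-0.25, 0.5]
g(0.125) = 0.8301 > 0, so the root lies in [-0.25, 0.125]
g(-0.0625) = -0.3557 < 0, so the root lies in [-0.0625, 0.125]
g(0.03125) = 0.1924 > 0, so the root lies in [-0.0625, 0.03125]
g(-0.015625) = -0.0925 < 0, so the root lies in [-0.015625, 0.03125]

0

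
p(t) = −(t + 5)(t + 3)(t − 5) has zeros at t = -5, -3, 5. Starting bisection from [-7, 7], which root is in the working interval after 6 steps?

5

t = 0 gives p = 75, positive; keep [0, 7]
t = 3.5 gives p = 82.875, positive; keep [3.5, 7]
t = 5.25 gives p = -21.140625, negative; keep [3.5, 5.25]
t = 4.375 gives p = 43.2129, positive; keep [4.375, 5.25]
t = 4.8125 gives p = 14.3738, positive; keep [4.8125, 5.25]
t = 5.03125 gives p = -2.5176, negative; keep [4.8125, 5.03125]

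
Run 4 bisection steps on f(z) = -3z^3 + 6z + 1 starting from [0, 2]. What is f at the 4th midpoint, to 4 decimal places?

1.4512

m = 1, f(m) = 4 (+); new bracket [1, 2]
m = 1.5, f(m) = -0.125 (−); new bracket [1, 1.5]
m = 1.25, f(m) = 2.640625 (+); new bracket [1.25, 1.5]
m = 1.375, f(m) = 1.4512 (+); new bracket [1.375, 1.5]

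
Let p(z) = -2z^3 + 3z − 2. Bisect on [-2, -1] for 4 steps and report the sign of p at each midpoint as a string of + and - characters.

z = -1.5 gives p = 0.25, positive; keep [-1.5, -1]
z = -1.25 gives p = -1.84375, negative; keep [-1.5, -1.25]
z = -1.375 gives p = -0.925781, negative; keep [-1.5, -1.375]
z = -1.4375 gives p = -0.3716, negative; keep [-1.5, -1.4375]

+---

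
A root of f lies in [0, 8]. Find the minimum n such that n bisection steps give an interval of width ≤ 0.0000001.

27

Width after n steps is 8/2^n. Need 2^n ≥ 8/0.0000001 = 80000000.
2^26 = 67108864 < 80000000 ≤ 2^27 = 134217728, so n = 27.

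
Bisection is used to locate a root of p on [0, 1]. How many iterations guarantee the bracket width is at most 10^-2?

7

Width after n steps is 1/2^n. Need 2^n ≥ 1/10^-2 = 100.
2^6 = 64 < 100 ≤ 2^7 = 128, so n = 7.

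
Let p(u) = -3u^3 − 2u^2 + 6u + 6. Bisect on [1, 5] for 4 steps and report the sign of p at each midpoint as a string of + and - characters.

p(3) = -75 < 0, so the root lies in [1, 3]
p(2) = -14 < 0, so the root lies in [1, 2]
p(1.5) = 0.375 > 0, so the root lies in [1.5, 2]
p(1.75) = -5.7031 < 0, so the root lies in [1.5, 1.75]

--+-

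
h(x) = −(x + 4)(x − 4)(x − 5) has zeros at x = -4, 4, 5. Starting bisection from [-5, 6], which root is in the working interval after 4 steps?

-4

x = 0.5 gives h = -70.875, negative; keep [-5, 0.5]
x = -2.25 gives h = -79.296875, negative; keep [-5, -2.25]
x = -3.625 gives h = -24.662109, negative; keep [-5, -3.625]
x = -4.3125 gives h = 24.1907, positive; keep [-4.3125, -3.625]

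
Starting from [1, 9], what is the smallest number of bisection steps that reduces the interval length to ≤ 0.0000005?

24

Width after n steps is 8/2^n. Need 2^n ≥ 8/0.0000005 = 16000000.
2^23 = 8388608 < 16000000 ≤ 2^24 = 16777216, so n = 24.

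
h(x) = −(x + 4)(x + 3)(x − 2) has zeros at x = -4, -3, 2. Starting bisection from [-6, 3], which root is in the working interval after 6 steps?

midpoint -1.5: h = 13.125 > 0 → [-1.5, 3]
midpoint 0.75: h = 22.265625 > 0 → [0.75, 3]
midpoint 1.875: h = 3.580078 > 0 → [1.875, 3]
midpoint 2.4375: h = -15.3142 < 0 → [1.875, 2.4375]
midpoint 2.15625: h = -4.9599 < 0 → [1.875, 2.15625]
midpoint 2.015625: h = -0.4714 < 0 → [1.875, 2.015625]

2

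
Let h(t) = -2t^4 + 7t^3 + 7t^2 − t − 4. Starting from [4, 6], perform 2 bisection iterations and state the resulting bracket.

[4, 4.5]

m = 5, h(m) = -209 (−); new bracket [4, 5]
m = 4.5, h(m) = -49 (−); new bracket [4, 4.5]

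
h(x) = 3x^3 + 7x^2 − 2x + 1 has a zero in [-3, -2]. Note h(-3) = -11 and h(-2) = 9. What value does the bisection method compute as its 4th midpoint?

-2.6875

x = -2.5 gives h = 2.875, positive; keep [-3, -2.5]
x = -2.75 gives h = -2.953125, negative; keep [-2.75, -2.5]
x = -2.625 gives h = 0.220703, positive; keep [-2.75, -2.625]
x = -2.6875 gives h = -1.2991, negative; keep [-2.6875, -2.625]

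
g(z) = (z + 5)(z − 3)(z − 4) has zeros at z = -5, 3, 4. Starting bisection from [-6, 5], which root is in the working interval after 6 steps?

m = -0.5, g(m) = 70.875 (+); new bracket [-6, -0.5]
m = -3.25, g(m) = 79.296875 (+); new bracket [-6, -3.25]
m = -4.625, g(m) = 24.662109 (+); new bracket [-6, -4.625]
m = -5.3125, g(m) = -24.1907 (−); new bracket [-5.3125, -4.625]
m = -4.96875, g(m) = 2.2334 (+); new bracket [-5.3125, -4.96875]
m = -5.140625, g(m) = -10.464 (−); new bracket [-5.140625, -4.96875]

-5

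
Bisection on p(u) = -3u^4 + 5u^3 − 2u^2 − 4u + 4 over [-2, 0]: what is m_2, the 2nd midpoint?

u = -1 gives p = -2, negative; keep [-1, 0]
u = -0.5 gives p = 4.6875, positive; keep [-1, -0.5]

-0.5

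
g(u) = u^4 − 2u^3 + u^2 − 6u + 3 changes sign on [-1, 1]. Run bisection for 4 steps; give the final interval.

u = 0 gives g = 3, positive; keep [0, 1]
u = 0.5 gives g = 0.0625, positive; keep [0.5, 1]
u = 0.75 gives g = -1.464844, negative; keep [0.5, 0.75]
u = 0.625 gives g = -0.6951, negative; keep [0.5, 0.625]

[0.5, 0.625]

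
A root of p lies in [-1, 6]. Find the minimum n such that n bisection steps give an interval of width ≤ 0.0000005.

24

Width after n steps is 7/2^n. Need 2^n ≥ 7/0.0000005 = 14000000.
2^23 = 8388608 < 14000000 ≤ 2^24 = 16777216, so n = 24.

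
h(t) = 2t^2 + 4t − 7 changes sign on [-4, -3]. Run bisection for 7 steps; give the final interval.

midpoint -3.5: h = 3.5 > 0 → [-3.5, -3]
midpoint -3.25: h = 1.125 > 0 → [-3.25, -3]
midpoint -3.125: h = 0.03125 > 0 → [-3.125, -3]
midpoint -3.0625: h = -0.4922 < 0 → [-3.125, -3.0625]
midpoint -3.09375: h = -0.2324 < 0 → [-3.125, -3.09375]
midpoint -3.109375: h = -0.1011 < 0 → [-3.125, -3.109375]
midpoint -3.1171875: h = -0.035 < 0 → [-3.125, -3.1171875]

[-3.125, -3.1171875]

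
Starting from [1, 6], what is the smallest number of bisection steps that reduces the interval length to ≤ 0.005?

Width after n steps is 5/2^n. Need 2^n ≥ 5/0.005 = 1000.
2^9 = 512 < 1000 ≤ 2^10 = 1024, so n = 10.

10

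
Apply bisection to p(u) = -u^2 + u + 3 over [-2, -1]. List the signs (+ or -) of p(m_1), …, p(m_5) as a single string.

u = -1.5 gives p = -0.75, negative; keep [-1.5, -1]
u = -1.25 gives p = 0.1875, positive; keep [-1.5, -1.25]
u = -1.375 gives p = -0.265625, negative; keep [-1.375, -1.25]
u = -1.3125 gives p = -0.0352, negative; keep [-1.3125, -1.25]
u = -1.28125 gives p = 0.0771, positive; keep [-1.3125, -1.28125]

-+--+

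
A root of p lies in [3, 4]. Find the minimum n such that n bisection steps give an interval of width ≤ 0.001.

Width after n steps is 1/2^n. Need 2^n ≥ 1/0.001 = 1000.
2^9 = 512 < 1000 ≤ 2^10 = 1024, so n = 10.

10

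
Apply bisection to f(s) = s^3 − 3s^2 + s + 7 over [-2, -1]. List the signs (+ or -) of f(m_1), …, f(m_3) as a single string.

--+

f(-1.5) = -4.625 < 0, so the root lies in [-1.5, -1]
f(-1.25) = -0.890625 < 0, so the root lies in [-1.25, -1]
f(-1.125) = 0.654297 > 0, so the root lies in [-1.25, -1.125]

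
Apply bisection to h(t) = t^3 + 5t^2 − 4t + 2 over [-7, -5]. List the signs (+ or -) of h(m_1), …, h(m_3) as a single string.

m = -6, h(m) = -10 (−); new bracket [-6, -5]
m = -5.5, h(m) = 8.875 (+); new bracket [-6, -5.5]
m = -5.75, h(m) = 0.203125 (+); new bracket [-6, -5.75]

-++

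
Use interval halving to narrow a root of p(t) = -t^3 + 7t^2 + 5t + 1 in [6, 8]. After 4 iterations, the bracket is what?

[7.625, 7.75]

midpoint 7: p = 36 > 0 → [7, 8]
midpoint 7.5: p = 10.375 > 0 → [7.5, 8]
midpoint 7.75: p = -5.296875 < 0 → [7.5, 7.75]
midpoint 7.625: p = 2.7871 > 0 → [7.625, 7.75]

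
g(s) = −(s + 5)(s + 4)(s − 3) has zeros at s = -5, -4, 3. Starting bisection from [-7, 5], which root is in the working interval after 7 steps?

s = -1 gives g = 48, positive; keep [-1, 5]
s = 2 gives g = 42, positive; keep [2, 5]
s = 3.5 gives g = -31.875, negative; keep [2, 3.5]
s = 2.75 gives g = 13.0781, positive; keep [2.75, 3.5]
s = 3.125 gives g = -7.2363, negative; keep [2.75, 3.125]
s = 2.9375 gives g = 3.4417, positive; keep [2.9375, 3.125]
s = 3.03125 gives g = -1.7647, negative; keep [2.9375, 3.03125]

3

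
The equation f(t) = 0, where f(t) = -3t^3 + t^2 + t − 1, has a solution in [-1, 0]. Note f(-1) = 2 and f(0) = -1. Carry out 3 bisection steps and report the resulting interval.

midpoint -0.5: f = -0.875 < 0 → [-1, -0.5]
midpoint -0.75: f = 0.078125 > 0 → [-0.75, -0.5]
midpoint -0.625: f = -0.501953 < 0 → [-0.75, -0.625]

[-0.75, -0.625]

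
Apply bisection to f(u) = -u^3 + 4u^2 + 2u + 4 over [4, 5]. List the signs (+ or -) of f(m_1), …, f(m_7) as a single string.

+--++++

f(4.5) = 2.875 > 0, so the root lies in [4.5, 5]
f(4.75) = -3.421875 < 0, so the root lies in [4.5, 4.75]
f(4.625) = -0.119141 < 0, so the root lies in [4.5, 4.625]
f(4.5625) = 1.4158 > 0, so the root lies in [4.5625, 4.625]
f(4.59375) = 0.6579 > 0, so the root lies in [4.59375, 4.625]
f(4.609375) = 0.2718 > 0, so the root lies in [4.609375, 4.625]
f(4.6171875) = 0.0769 > 0, so the root lies in [4.6171875, 4.625]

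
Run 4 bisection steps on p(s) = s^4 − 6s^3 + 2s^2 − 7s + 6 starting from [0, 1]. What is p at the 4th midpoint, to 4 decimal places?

0.4065

m = 0.5, p(m) = 2.3125 (+); new bracket [0.5, 1]
m = 0.75, p(m) = -0.339844 (−); new bracket [0.5, 0.75]
m = 0.625, p(m) = 1.093994 (+); new bracket [0.625, 0.75]
m = 0.6875, p(m) = 0.4065 (+); new bracket [0.6875, 0.75]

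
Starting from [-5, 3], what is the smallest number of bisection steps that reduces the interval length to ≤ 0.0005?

14

Width after n steps is 8/2^n. Need 2^n ≥ 8/0.0005 = 16000.
2^13 = 8192 < 16000 ≤ 2^14 = 16384, so n = 14.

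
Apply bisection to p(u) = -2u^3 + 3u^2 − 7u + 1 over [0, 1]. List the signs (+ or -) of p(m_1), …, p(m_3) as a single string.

--+

midpoint 0.5: p = -2 < 0 → [0, 0.5]
midpoint 0.25: p = -0.59375 < 0 → [0, 0.25]
midpoint 0.125: p = 0.167969 > 0 → [0.125, 0.25]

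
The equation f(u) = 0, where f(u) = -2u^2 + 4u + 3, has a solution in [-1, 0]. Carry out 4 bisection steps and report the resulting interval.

[-0.625, -0.5625]

m = -0.5, f(m) = 0.5 (+); new bracket [-1, -0.5]
m = -0.75, f(m) = -1.125 (−); new bracket [-0.75, -0.5]
m = -0.625, f(m) = -0.28125 (−); new bracket [-0.625, -0.5]
m = -0.5625, f(m) = 0.1172 (+); new bracket [-0.625, -0.5625]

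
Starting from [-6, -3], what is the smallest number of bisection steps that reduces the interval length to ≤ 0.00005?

16

Width after n steps is 3/2^n. Need 2^n ≥ 3/0.00005 = 60000.
2^15 = 32768 < 60000 ≤ 2^16 = 65536, so n = 16.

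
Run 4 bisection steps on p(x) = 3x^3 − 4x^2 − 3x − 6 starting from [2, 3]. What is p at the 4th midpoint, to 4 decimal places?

-0.3005

p(2.5) = 8.375 > 0, so the root lies in [2, 2.5]
p(2.25) = 1.171875 > 0, so the root lies in [2, 2.25]
p(2.125) = -1.650391 < 0, so the root lies in [2.125, 2.25]
p(2.1875) = -0.3005 < 0, so the root lies in [2.1875, 2.25]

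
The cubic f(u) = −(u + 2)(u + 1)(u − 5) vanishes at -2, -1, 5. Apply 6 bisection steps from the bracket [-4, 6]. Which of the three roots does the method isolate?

m = 1, f(m) = 24 (+); new bracket [1, 6]
m = 3.5, f(m) = 37.125 (+); new bracket [3.5, 6]
m = 4.75, f(m) = 9.703125 (+); new bracket [4.75, 6]
m = 5.375, f(m) = -17.6309 (−); new bracket [4.75, 5.375]
m = 5.0625, f(m) = -2.676 (−); new bracket [4.75, 5.0625]
m = 4.90625, f(m) = 3.8241 (+); new bracket [4.90625, 5.0625]

5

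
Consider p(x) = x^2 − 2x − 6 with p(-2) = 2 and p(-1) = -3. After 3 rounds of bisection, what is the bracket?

p(-1.5) = -0.75 < 0, so the root lies in [-2, -1.5]
p(-1.75) = 0.5625 > 0, so the root lies in [-1.75, -1.5]
p(-1.625) = -0.109375 < 0, so the root lies in [-1.75, -1.625]

[-1.75, -1.625]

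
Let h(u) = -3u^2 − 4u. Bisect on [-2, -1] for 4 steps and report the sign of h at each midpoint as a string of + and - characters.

u = -1.5 gives h = -0.75, negative; keep [-1.5, -1]
u = -1.25 gives h = 0.3125, positive; keep [-1.5, -1.25]
u = -1.375 gives h = -0.171875, negative; keep [-1.375, -1.25]
u = -1.3125 gives h = 0.082, positive; keep [-1.375, -1.3125]

-+-+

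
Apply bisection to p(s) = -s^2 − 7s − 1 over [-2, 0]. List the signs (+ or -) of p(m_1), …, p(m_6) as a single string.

+++-++

midpoint -1: p = 5 > 0 → [-1, 0]
midpoint -0.5: p = 2.25 > 0 → [-0.5, 0]
midpoint -0.25: p = 0.6875 > 0 → [-0.25, 0]
midpoint -0.125: p = -0.1406 < 0 → [-0.25, -0.125]
midpoint -0.1875: p = 0.2773 > 0 → [-0.1875, -0.125]
midpoint -0.15625: p = 0.0693 > 0 → [-0.15625, -0.125]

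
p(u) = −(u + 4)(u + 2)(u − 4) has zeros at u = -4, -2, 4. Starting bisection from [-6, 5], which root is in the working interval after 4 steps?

p(-0.5) = 23.625 > 0, so the root lies in [-0.5, 5]
p(2.25) = 46.484375 > 0, so the root lies in [2.25, 5]
p(3.625) = 16.083984 > 0, so the root lies in [3.625, 5]
p(4.3125) = -16.3977 < 0, so the root lies in [3.625, 4.3125]

4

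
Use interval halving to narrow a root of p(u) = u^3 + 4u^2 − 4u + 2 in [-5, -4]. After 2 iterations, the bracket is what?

[-5, -4.75]

midpoint -4.5: p = 9.875 > 0 → [-5, -4.5]
midpoint -4.75: p = 4.078125 > 0 → [-5, -4.75]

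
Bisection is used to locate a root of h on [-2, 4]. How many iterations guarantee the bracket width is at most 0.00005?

Width after n steps is 6/2^n. Need 2^n ≥ 6/0.00005 = 120000.
2^16 = 65536 < 120000 ≤ 2^17 = 131072, so n = 17.

17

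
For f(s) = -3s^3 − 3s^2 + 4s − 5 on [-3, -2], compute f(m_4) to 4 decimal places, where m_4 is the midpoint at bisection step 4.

s = -2.5 gives f = 13.125, positive; keep [-2.5, -2]
s = -2.25 gives f = 4.984375, positive; keep [-2.25, -2]
s = -2.125 gives f = 1.740234, positive; keep [-2.125, -2]
s = -2.0625 gives f = 0.3093, positive; keep [-2.0625, -2]

0.3093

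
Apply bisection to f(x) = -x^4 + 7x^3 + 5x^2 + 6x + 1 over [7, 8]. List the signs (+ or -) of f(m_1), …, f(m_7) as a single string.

+-+++++

m = 7.5, f(m) = 116.3125 (+); new bracket [7.5, 8]
m = 7.75, f(m) = -1.300781 (−); new bracket [7.5, 7.75]
m = 7.625, f(m) = 60.376709 (+); new bracket [7.625, 7.75]
m = 7.6875, f(m) = 30.2729 (+); new bracket [7.6875, 7.75]
m = 7.71875, f(m) = 14.672 (+); new bracket [7.71875, 7.75]
m = 7.734375, f(m) = 6.7324 (+); new bracket [7.734375, 7.75]
m = 7.7421875, f(m) = 2.7275 (+); new bracket [7.7421875, 7.75]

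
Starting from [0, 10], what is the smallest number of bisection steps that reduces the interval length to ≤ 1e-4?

Width after n steps is 10/2^n. Need 2^n ≥ 10/1e-4 = 100000.
2^16 = 65536 < 100000 ≤ 2^17 = 131072, so n = 17.

17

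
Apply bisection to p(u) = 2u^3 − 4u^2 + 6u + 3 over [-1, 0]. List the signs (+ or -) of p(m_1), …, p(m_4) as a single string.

midpoint -0.5: p = -1.25 < 0 → [-0.5, 0]
midpoint -0.25: p = 1.21875 > 0 → [-0.5, -0.25]
midpoint -0.375: p = 0.082031 > 0 → [-0.5, -0.375]
midpoint -0.4375: p = -0.5581 < 0 → [-0.4375, -0.375]

-++-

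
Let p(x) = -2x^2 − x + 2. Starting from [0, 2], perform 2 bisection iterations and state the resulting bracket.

[0.5, 1]

midpoint 1: p = -1 < 0 → [0, 1]
midpoint 0.5: p = 1 > 0 → [0.5, 1]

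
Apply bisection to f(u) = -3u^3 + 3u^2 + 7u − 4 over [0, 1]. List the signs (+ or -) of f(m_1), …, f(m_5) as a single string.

u = 0.5 gives f = -0.125, negative; keep [0.5, 1]
u = 0.75 gives f = 1.671875, positive; keep [0.5, 0.75]
u = 0.625 gives f = 0.814453, positive; keep [0.5, 0.625]
u = 0.5625 gives f = 0.3528, positive; keep [0.5, 0.5625]
u = 0.53125 gives f = 0.1156, positive; keep [0.5, 0.53125]

-++++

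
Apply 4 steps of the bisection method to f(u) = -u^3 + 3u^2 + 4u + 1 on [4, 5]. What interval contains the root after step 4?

[4, 4.0625]

m = 4.5, f(m) = -11.375 (−); new bracket [4, 4.5]
m = 4.25, f(m) = -4.578125 (−); new bracket [4, 4.25]
m = 4.125, f(m) = -1.642578 (−); new bracket [4, 4.125]
m = 4.0625, f(m) = -0.2854 (−); new bracket [4, 4.0625]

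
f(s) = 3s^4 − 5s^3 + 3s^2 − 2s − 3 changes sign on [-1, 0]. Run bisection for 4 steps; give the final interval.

f(-0.5) = -0.4375 < 0, so the root lies in [-1, -0.5]
f(-0.75) = 3.246094 > 0, so the root lies in [-0.75, -0.5]
f(-0.625) = 1.100342 > 0, so the root lies in [-0.625, -0.5]
f(-0.5625) = 0.2645 > 0, so the root lies in [-0.5625, -0.5]

[-0.5625, -0.5]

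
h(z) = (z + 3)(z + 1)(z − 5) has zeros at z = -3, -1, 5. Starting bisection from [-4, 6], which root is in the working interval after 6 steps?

m = 1, h(m) = -32 (−); new bracket [1, 6]
m = 3.5, h(m) = -43.875 (−); new bracket [3.5, 6]
m = 4.75, h(m) = -11.140625 (−); new bracket [4.75, 6]
m = 5.375, h(m) = 20.0215 (+); new bracket [4.75, 5.375]
m = 5.0625, h(m) = 3.0549 (+); new bracket [4.75, 5.0625]
m = 4.90625, h(m) = -4.3778 (−); new bracket [4.90625, 5.0625]

5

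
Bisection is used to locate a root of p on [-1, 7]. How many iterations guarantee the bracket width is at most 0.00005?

Width after n steps is 8/2^n. Need 2^n ≥ 8/0.00005 = 160000.
2^17 = 131072 < 160000 ≤ 2^18 = 262144, so n = 18.

18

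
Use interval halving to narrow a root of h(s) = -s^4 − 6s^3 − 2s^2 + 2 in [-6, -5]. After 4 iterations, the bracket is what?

[-5.6875, -5.625]

m = -5.5, h(m) = 24.6875 (+); new bracket [-6, -5.5]
m = -5.75, h(m) = -16.597656 (−); new bracket [-5.75, -5.5]
m = -5.625, h(m) = 5.460693 (+); new bracket [-5.75, -5.625]
m = -5.6875, h(m) = -5.2024 (−); new bracket [-5.6875, -5.625]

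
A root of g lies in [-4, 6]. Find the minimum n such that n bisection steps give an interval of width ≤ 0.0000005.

25

Width after n steps is 10/2^n. Need 2^n ≥ 10/0.0000005 = 20000000.
2^24 = 16777216 < 20000000 ≤ 2^25 = 33554432, so n = 25.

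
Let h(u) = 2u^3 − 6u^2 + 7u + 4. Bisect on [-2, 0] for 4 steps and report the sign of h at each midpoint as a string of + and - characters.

h(-1) = -11 < 0, so the root lies in [-1, 0]
h(-0.5) = -1.25 < 0, so the root lies in [-0.5, 0]
h(-0.25) = 1.84375 > 0, so the root lies in [-0.5, -0.25]
h(-0.375) = 0.4258 > 0, so the root lies in [-0.5, -0.375]

--++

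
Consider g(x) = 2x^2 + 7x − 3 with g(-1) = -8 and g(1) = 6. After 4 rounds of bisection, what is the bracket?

m = 0, g(m) = -3 (−); new bracket [0, 1]
m = 0.5, g(m) = 1 (+); new bracket [0, 0.5]
m = 0.25, g(m) = -1.125 (−); new bracket [0.25, 0.5]
m = 0.375, g(m) = -0.0938 (−); new bracket [0.375, 0.5]

[0.375, 0.5]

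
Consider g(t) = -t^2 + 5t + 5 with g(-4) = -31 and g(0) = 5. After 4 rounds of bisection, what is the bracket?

t = -2 gives g = -9, negative; keep [-2, 0]
t = -1 gives g = -1, negative; keep [-1, 0]
t = -0.5 gives g = 2.25, positive; keep [-1, -0.5]
t = -0.75 gives g = 0.6875, positive; keep [-1, -0.75]

[-1, -0.75]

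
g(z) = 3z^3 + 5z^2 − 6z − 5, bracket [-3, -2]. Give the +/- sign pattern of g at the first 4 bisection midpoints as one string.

--++

m = -2.5, g(m) = -5.625 (−); new bracket [-2.5, -2]
m = -2.25, g(m) = -0.359375 (−); new bracket [-2.25, -2]
m = -2.125, g(m) = 1.541016 (+); new bracket [-2.25, -2.125]
m = -2.1875, g(m) = 0.6482 (+); new bracket [-2.25, -2.1875]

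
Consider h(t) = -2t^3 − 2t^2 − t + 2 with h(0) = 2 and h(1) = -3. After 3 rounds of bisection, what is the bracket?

[0.625, 0.75]

h(0.5) = 0.75 > 0, so the root lies in [0.5, 1]
h(0.75) = -0.71875 < 0, so the root lies in [0.5, 0.75]
h(0.625) = 0.105469 > 0, so the root lies in [0.625, 0.75]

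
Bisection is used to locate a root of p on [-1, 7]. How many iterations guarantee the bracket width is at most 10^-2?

Width after n steps is 8/2^n. Need 2^n ≥ 8/10^-2 = 800.
2^9 = 512 < 800 ≤ 2^10 = 1024, so n = 10.

10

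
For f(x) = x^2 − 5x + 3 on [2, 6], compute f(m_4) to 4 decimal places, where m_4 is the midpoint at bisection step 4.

f(4) = -1 < 0, so the root lies in [4, 6]
f(5) = 3 > 0, so the root lies in [4, 5]
f(4.5) = 0.75 > 0, so the root lies in [4, 4.5]
f(4.25) = -0.1875 < 0, so the root lies in [4.25, 4.5]

-0.1875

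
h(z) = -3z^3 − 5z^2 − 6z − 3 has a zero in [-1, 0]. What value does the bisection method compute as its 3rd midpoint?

m = -0.5, h(m) = -0.875 (−); new bracket [-1, -0.5]
m = -0.75, h(m) = -0.046875 (−); new bracket [-1, -0.75]
m = -0.875, h(m) = 0.431641 (+); new bracket [-0.875, -0.75]

-0.875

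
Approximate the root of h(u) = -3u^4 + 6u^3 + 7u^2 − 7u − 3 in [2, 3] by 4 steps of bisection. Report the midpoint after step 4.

u = 2.5 gives h = -0.1875, negative; keep [2, 2.5]
u = 2.25 gives h = 8.144531, positive; keep [2.25, 2.5]
u = 2.375 gives h = 4.78833, positive; keep [2.375, 2.5]
u = 2.4375 gives h = 2.5195, positive; keep [2.4375, 2.5]

2.4375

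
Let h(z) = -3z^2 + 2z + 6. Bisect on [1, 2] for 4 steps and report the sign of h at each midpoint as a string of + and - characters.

++--

m = 1.5, h(m) = 2.25 (+); new bracket [1.5, 2]
m = 1.75, h(m) = 0.3125 (+); new bracket [1.75, 2]
m = 1.875, h(m) = -0.796875 (−); new bracket [1.75, 1.875]
m = 1.8125, h(m) = -0.2305 (−); new bracket [1.75, 1.8125]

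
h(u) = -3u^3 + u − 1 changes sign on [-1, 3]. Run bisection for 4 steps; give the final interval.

m = 1, h(m) = -3 (−); new bracket [-1, 1]
m = 0, h(m) = -1 (−); new bracket [-1, 0]
m = -0.5, h(m) = -1.125 (−); new bracket [-1, -0.5]
m = -0.75, h(m) = -0.4844 (−); new bracket [-1, -0.75]

[-1, -0.75]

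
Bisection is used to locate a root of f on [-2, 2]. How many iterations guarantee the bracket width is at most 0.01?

Width after n steps is 4/2^n. Need 2^n ≥ 4/0.01 = 400.
2^8 = 256 < 400 ≤ 2^9 = 512, so n = 9.

9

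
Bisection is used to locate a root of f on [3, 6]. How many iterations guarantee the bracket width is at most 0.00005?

Width after n steps is 3/2^n. Need 2^n ≥ 3/0.00005 = 60000.
2^15 = 32768 < 60000 ≤ 2^16 = 65536, so n = 16.

16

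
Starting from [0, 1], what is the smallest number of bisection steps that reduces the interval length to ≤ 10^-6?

20

Width after n steps is 1/2^n. Need 2^n ≥ 1/10^-6 = 1000000.
2^19 = 524288 < 1000000 ≤ 2^20 = 1048576, so n = 20.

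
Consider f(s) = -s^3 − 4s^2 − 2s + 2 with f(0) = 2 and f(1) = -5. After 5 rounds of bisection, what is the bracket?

midpoint 0.5: f = -0.125 < 0 → [0, 0.5]
midpoint 0.25: f = 1.234375 > 0 → [0.25, 0.5]
midpoint 0.375: f = 0.634766 > 0 → [0.375, 0.5]
midpoint 0.4375: f = 0.2756 > 0 → [0.4375, 0.5]
midpoint 0.46875: f = 0.0806 > 0 → [0.46875, 0.5]

[0.46875, 0.5]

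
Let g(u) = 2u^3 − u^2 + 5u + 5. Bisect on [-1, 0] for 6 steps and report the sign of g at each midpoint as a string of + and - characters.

+-+++-

g(-0.5) = 2 > 0, so the root lies in [-1, -0.5]
g(-0.75) = -0.15625 < 0, so the root lies in [-0.75, -0.5]
g(-0.625) = 0.996094 > 0, so the root lies in [-0.75, -0.625]
g(-0.6875) = 0.4399 > 0, so the root lies in [-0.75, -0.6875]
g(-0.71875) = 0.147 > 0, so the root lies in [-0.75, -0.71875]
g(-0.734375) = -0.0033 < 0, so the root lies in [-0.734375, -0.71875]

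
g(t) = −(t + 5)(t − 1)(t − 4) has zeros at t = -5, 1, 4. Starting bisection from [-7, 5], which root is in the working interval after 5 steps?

m = -1, g(m) = -40 (−); new bracket [-7, -1]
m = -4, g(m) = -40 (−); new bracket [-7, -4]
m = -5.5, g(m) = 30.875 (+); new bracket [-5.5, -4]
m = -4.75, g(m) = -12.5781 (−); new bracket [-5.5, -4.75]
m = -5.125, g(m) = 6.9863 (+); new bracket [-5.125, -4.75]

-5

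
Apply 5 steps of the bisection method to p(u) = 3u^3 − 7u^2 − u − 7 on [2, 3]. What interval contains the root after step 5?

m = 2.5, p(m) = -6.375 (−); new bracket [2.5, 3]
m = 2.75, p(m) = -0.296875 (−); new bracket [2.75, 3]
m = 2.875, p(m) = 3.556641 (+); new bracket [2.75, 2.875]
m = 2.8125, p(m) = 1.5583 (+); new bracket [2.75, 2.8125]
m = 2.78125, p(m) = 0.6131 (+); new bracket [2.75, 2.78125]

[2.75, 2.78125]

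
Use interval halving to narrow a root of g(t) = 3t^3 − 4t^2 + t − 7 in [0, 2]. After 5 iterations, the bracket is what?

[1.8125, 1.875]

m = 1, g(m) = -7 (−); new bracket [1, 2]
m = 1.5, g(m) = -4.375 (−); new bracket [1.5, 2]
m = 1.75, g(m) = -1.421875 (−); new bracket [1.75, 2]
m = 1.875, g(m) = 0.5879 (+); new bracket [1.75, 1.875]
m = 1.8125, g(m) = -0.4651 (−); new bracket [1.8125, 1.875]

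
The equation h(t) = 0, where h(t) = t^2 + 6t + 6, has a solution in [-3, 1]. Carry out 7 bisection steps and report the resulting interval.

[-1.28125, -1.25]

m = -1, h(m) = 1 (+); new bracket [-3, -1]
m = -2, h(m) = -2 (−); new bracket [-2, -1]
m = -1.5, h(m) = -0.75 (−); new bracket [-1.5, -1]
m = -1.25, h(m) = 0.0625 (+); new bracket [-1.5, -1.25]
m = -1.375, h(m) = -0.3594 (−); new bracket [-1.375, -1.25]
m = -1.3125, h(m) = -0.1523 (−); new bracket [-1.3125, -1.25]
m = -1.28125, h(m) = -0.0459 (−); new bracket [-1.28125, -1.25]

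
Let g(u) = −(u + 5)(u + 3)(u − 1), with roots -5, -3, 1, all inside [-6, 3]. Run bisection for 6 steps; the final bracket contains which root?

m = -1.5, g(m) = 13.125 (+); new bracket [-1.5, 3]
m = 0.75, g(m) = 5.390625 (+); new bracket [0.75, 3]
m = 1.875, g(m) = -29.326172 (−); new bracket [0.75, 1.875]
m = 1.3125, g(m) = -8.5071 (−); new bracket [0.75, 1.3125]
m = 1.03125, g(m) = -0.7598 (−); new bracket [0.75, 1.03125]
m = 0.890625, g(m) = 2.5067 (+); new bracket [0.890625, 1.03125]

1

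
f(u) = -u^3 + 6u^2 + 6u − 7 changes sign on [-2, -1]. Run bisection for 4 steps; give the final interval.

[-1.5, -1.4375]

midpoint -1.5: f = 0.875 > 0 → [-1.5, -1]
midpoint -1.25: f = -3.171875 < 0 → [-1.5, -1.25]
midpoint -1.375: f = -1.306641 < 0 → [-1.5, -1.375]
midpoint -1.4375: f = -0.2561 < 0 → [-1.5, -1.4375]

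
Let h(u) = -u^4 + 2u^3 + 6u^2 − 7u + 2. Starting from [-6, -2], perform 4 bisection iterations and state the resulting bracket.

[-2.25, -2]

m = -4, h(m) = -258 (−); new bracket [-4, -2]
m = -3, h(m) = -58 (−); new bracket [-3, -2]
m = -2.5, h(m) = -13.3125 (−); new bracket [-2.5, -2]
m = -2.25, h(m) = -0.2852 (−); new bracket [-2.25, -2]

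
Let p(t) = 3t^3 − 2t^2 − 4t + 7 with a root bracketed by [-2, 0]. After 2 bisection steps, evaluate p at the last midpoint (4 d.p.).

-1.6250

m = -1, p(m) = 6 (+); new bracket [-2, -1]
m = -1.5, p(m) = -1.625 (−); new bracket [-1.5, -1]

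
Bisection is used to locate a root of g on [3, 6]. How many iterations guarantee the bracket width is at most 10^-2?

Width after n steps is 3/2^n. Need 2^n ≥ 3/10^-2 = 300.
2^8 = 256 < 300 ≤ 2^9 = 512, so n = 9.

9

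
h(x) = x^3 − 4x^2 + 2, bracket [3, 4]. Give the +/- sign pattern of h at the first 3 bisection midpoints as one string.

h(3.5) = -4.125 < 0, so the root lies in [3.5, 4]
h(3.75) = -1.515625 < 0, so the root lies in [3.75, 4]
h(3.875) = 0.123047 > 0, so the root lies in [3.75, 3.875]

--+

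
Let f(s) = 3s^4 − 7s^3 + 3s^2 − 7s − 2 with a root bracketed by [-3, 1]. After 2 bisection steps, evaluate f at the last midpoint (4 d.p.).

midpoint -1: f = 18 > 0 → [-1, 1]
midpoint 0: f = -2 < 0 → [-1, 0]

-2.0000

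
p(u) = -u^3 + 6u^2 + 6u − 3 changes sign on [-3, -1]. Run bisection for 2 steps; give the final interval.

midpoint -2: p = 17 > 0 → [-2, -1]
midpoint -1.5: p = 4.875 > 0 → [-1.5, -1]

[-1.5, -1]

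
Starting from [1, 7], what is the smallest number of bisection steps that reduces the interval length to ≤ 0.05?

7

Width after n steps is 6/2^n. Need 2^n ≥ 6/0.05 = 120.
2^6 = 64 < 120 ≤ 2^7 = 128, so n = 7.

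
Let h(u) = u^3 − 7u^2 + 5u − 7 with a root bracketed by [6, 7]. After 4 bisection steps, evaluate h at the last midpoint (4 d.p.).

1.8767

m = 6.5, h(m) = 4.375 (+); new bracket [6, 6.5]
m = 6.25, h(m) = -5.046875 (−); new bracket [6.25, 6.5]
m = 6.375, h(m) = -0.525391 (−); new bracket [6.375, 6.5]
m = 6.4375, h(m) = 1.8767 (+); new bracket [6.375, 6.4375]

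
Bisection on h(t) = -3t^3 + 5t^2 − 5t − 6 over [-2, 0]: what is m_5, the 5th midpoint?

t = -1 gives h = 7, positive; keep [-1, 0]
t = -0.5 gives h = -1.875, negative; keep [-1, -0.5]
t = -0.75 gives h = 1.828125, positive; keep [-0.75, -0.5]
t = -0.625 gives h = -0.1895, negative; keep [-0.75, -0.625]
t = -0.6875 gives h = 0.7756, positive; keep [-0.6875, -0.625]

-0.6875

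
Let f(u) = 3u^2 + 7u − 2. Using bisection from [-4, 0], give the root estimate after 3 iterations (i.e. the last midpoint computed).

u = -2 gives f = -4, negative; keep [-4, -2]
u = -3 gives f = 4, positive; keep [-3, -2]
u = -2.5 gives f = -0.75, negative; keep [-3, -2.5]

-2.5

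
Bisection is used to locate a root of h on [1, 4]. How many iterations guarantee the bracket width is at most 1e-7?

Width after n steps is 3/2^n. Need 2^n ≥ 3/1e-7 = 30000000.
2^24 = 16777216 < 30000000 ≤ 2^25 = 33554432, so n = 25.

25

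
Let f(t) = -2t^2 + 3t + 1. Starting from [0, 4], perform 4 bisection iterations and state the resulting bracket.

m = 2, f(m) = -1 (−); new bracket [0, 2]
m = 1, f(m) = 2 (+); new bracket [1, 2]
m = 1.5, f(m) = 1 (+); new bracket [1.5, 2]
m = 1.75, f(m) = 0.125 (+); new bracket [1.75, 2]

[1.75, 2]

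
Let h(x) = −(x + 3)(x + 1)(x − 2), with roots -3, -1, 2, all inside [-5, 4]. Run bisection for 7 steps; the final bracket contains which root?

2

x = -0.5 gives h = 3.125, positive; keep [-0.5, 4]
x = 1.75 gives h = 3.265625, positive; keep [1.75, 4]
x = 2.875 gives h = -19.919922, negative; keep [1.75, 2.875]
x = 2.3125 gives h = -5.4993, negative; keep [1.75, 2.3125]
x = 2.03125 gives h = -0.4766, negative; keep [1.75, 2.03125]
x = 1.890625 gives h = 1.5462, positive; keep [1.890625, 2.03125]
x = 1.9609375 gives h = 0.5738, positive; keep [1.9609375, 2.03125]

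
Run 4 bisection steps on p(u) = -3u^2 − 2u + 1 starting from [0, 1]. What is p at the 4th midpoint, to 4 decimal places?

p(0.5) = -0.75 < 0, so the root lies in [0, 0.5]
p(0.25) = 0.3125 > 0, so the root lies in [0.25, 0.5]
p(0.375) = -0.171875 < 0, so the root lies in [0.25, 0.375]
p(0.3125) = 0.082 > 0, so the root lies in [0.3125, 0.375]

0.0820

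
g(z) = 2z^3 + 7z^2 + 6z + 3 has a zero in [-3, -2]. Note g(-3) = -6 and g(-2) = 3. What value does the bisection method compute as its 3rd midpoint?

m = -2.5, g(m) = 0.5 (+); new bracket [-3, -2.5]
m = -2.75, g(m) = -2.15625 (−); new bracket [-2.75, -2.5]
m = -2.625, g(m) = -0.691406 (−); new bracket [-2.625, -2.5]

-2.625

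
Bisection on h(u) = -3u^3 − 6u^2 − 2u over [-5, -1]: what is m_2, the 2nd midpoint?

midpoint -3: h = 33 > 0 → [-3, -1]
midpoint -2: h = 4 > 0 → [-2, -1]

-2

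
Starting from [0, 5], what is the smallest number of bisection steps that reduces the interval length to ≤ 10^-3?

Width after n steps is 5/2^n. Need 2^n ≥ 5/10^-3 = 5000.
2^12 = 4096 < 5000 ≤ 2^13 = 8192, so n = 13.

13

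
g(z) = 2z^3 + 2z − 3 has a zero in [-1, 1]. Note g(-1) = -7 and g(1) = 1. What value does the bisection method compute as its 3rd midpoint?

g(0) = -3 < 0, so the root lies in [0, 1]
g(0.5) = -1.75 < 0, so the root lies in [0.5, 1]
g(0.75) = -0.65625 < 0, so the root lies in [0.75, 1]

0.75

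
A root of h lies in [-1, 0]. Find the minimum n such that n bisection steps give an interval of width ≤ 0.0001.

14

Width after n steps is 1/2^n. Need 2^n ≥ 1/0.0001 = 10000.
2^13 = 8192 < 10000 ≤ 2^14 = 16384, so n = 14.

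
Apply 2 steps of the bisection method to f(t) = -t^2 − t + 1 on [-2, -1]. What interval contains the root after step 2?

midpoint -1.5: f = 0.25 > 0 → [-2, -1.5]
midpoint -1.75: f = -0.3125 < 0 → [-1.75, -1.5]

[-1.75, -1.5]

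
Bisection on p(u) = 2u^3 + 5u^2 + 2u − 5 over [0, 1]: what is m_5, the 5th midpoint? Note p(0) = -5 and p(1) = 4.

0.71875

u = 0.5 gives p = -2.5, negative; keep [0.5, 1]
u = 0.75 gives p = 0.15625, positive; keep [0.5, 0.75]
u = 0.625 gives p = -1.308594, negative; keep [0.625, 0.75]
u = 0.6875 gives p = -0.6118, negative; keep [0.6875, 0.75]
u = 0.71875 gives p = -0.2369, negative; keep [0.71875, 0.75]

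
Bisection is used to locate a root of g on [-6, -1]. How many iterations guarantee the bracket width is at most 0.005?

10

Width after n steps is 5/2^n. Need 2^n ≥ 5/0.005 = 1000.
2^9 = 512 < 1000 ≤ 2^10 = 1024, so n = 10.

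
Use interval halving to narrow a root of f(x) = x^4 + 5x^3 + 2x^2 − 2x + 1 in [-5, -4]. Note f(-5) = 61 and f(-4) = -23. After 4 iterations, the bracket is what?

f(-4.5) = 4.9375 > 0, so the root lies in [-4.5, -4]
f(-4.25) = -11.949219 < 0, so the root lies in [-4.5, -4.25]
f(-4.375) = -4.306396 < 0, so the root lies in [-4.5, -4.375]
f(-4.4375) = 0.1062 > 0, so the root lies in [-4.4375, -4.375]

[-4.4375, -4.375]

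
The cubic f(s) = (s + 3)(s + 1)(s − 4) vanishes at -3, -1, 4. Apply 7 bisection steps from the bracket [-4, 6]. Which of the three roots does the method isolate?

4

m = 1, f(m) = -24 (−); new bracket [1, 6]
m = 3.5, f(m) = -14.625 (−); new bracket [3.5, 6]
m = 4.75, f(m) = 33.421875 (+); new bracket [3.5, 4.75]
m = 4.125, f(m) = 4.5645 (+); new bracket [3.5, 4.125]
m = 3.8125, f(m) = -6.1472 (−); new bracket [3.8125, 4.125]
m = 3.96875, f(m) = -1.0821 (−); new bracket [3.96875, 4.125]
m = 4.046875, f(m) = 1.6671 (+); new bracket [3.96875, 4.046875]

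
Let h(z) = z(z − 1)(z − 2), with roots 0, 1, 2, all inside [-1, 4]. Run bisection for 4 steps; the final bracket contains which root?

h(1.5) = -0.375 < 0, so the root lies in [1.5, 4]
h(2.75) = 3.609375 > 0, so the root lies in [1.5, 2.75]
h(2.125) = 0.298828 > 0, so the root lies in [1.5, 2.125]
h(1.8125) = -0.2761 < 0, so the root lies in [1.8125, 2.125]

2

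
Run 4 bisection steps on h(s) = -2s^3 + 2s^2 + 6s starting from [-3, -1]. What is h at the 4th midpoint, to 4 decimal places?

0.7305

s = -2 gives h = 12, positive; keep [-2, -1]
s = -1.5 gives h = 2.25, positive; keep [-1.5, -1]
s = -1.25 gives h = -0.46875, negative; keep [-1.5, -1.25]
s = -1.375 gives h = 0.7305, positive; keep [-1.375, -1.25]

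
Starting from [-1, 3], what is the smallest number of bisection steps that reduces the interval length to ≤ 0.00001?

Width after n steps is 4/2^n. Need 2^n ≥ 4/0.00001 = 400000.
2^18 = 262144 < 400000 ≤ 2^19 = 524288, so n = 19.

19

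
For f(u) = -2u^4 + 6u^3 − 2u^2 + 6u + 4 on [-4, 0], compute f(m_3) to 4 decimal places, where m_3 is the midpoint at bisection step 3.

-0.3750

u = -2 gives f = -96, negative; keep [-2, 0]
u = -1 gives f = -12, negative; keep [-1, 0]
u = -0.5 gives f = -0.375, negative; keep [-0.5, 0]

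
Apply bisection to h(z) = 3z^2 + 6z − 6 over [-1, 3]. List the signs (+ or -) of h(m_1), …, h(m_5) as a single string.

m = 1, h(m) = 3 (+); new bracket [-1, 1]
m = 0, h(m) = -6 (−); new bracket [0, 1]
m = 0.5, h(m) = -2.25 (−); new bracket [0.5, 1]
m = 0.75, h(m) = 0.1875 (+); new bracket [0.5, 0.75]
m = 0.625, h(m) = -1.0781 (−); new bracket [0.625, 0.75]

+--+-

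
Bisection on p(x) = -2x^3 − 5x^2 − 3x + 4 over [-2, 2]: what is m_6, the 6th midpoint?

x = 0 gives p = 4, positive; keep [0, 2]
x = 1 gives p = -6, negative; keep [0, 1]
x = 0.5 gives p = 1, positive; keep [0.5, 1]
x = 0.75 gives p = -1.9062, negative; keep [0.5, 0.75]
x = 0.625 gives p = -0.3164, negative; keep [0.5, 0.625]
x = 0.5625 gives p = 0.3745, positive; keep [0.5625, 0.625]

0.5625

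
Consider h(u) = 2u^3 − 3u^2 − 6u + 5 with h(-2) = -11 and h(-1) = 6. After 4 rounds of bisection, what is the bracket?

[-1.5625, -1.5]

u = -1.5 gives h = 0.5, positive; keep [-2, -1.5]
u = -1.75 gives h = -4.40625, negative; keep [-1.75, -1.5]
u = -1.625 gives h = -1.753906, negative; keep [-1.625, -1.5]
u = -1.5625 gives h = -0.5786, negative; keep [-1.5625, -1.5]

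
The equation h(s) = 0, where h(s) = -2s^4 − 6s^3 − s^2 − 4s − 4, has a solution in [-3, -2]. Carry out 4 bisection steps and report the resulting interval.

[-3, -2.9375]

m = -2.5, h(m) = 15.375 (+); new bracket [-3, -2.5]
m = -2.75, h(m) = 9.835938 (+); new bracket [-3, -2.75]
m = -2.875, h(m) = 5.175293 (+); new bracket [-3, -2.875]
m = -2.9375, h(m) = 2.2895 (+); new bracket [-3, -2.9375]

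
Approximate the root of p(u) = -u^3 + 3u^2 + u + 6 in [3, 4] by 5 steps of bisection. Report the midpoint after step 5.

midpoint 3.5: p = 3.375 > 0 → [3.5, 4]
midpoint 3.75: p = -0.796875 < 0 → [3.5, 3.75]
midpoint 3.625: p = 1.412109 > 0 → [3.625, 3.75]
midpoint 3.6875: p = 0.3391 > 0 → [3.6875, 3.75]
midpoint 3.71875: p = -0.2209 < 0 → [3.6875, 3.71875]

3.71875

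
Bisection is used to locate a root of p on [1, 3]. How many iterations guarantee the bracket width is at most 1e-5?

18

Width after n steps is 2/2^n. Need 2^n ≥ 2/1e-5 = 200000.
2^17 = 131072 < 200000 ≤ 2^18 = 262144, so n = 18.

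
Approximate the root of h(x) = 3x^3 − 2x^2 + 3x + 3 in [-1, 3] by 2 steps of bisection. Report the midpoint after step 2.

x = 1 gives h = 7, positive; keep [-1, 1]
x = 0 gives h = 3, positive; keep [-1, 0]

0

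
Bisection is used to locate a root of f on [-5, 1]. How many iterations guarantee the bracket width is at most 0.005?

11

Width after n steps is 6/2^n. Need 2^n ≥ 6/0.005 = 1200.
2^10 = 1024 < 1200 ≤ 2^11 = 2048, so n = 11.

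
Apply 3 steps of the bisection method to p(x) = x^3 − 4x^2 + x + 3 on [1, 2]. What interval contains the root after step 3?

[1.125, 1.25]

x = 1.5 gives p = -1.125, negative; keep [1, 1.5]
x = 1.25 gives p = -0.046875, negative; keep [1, 1.25]
x = 1.125 gives p = 0.486328, positive; keep [1.125, 1.25]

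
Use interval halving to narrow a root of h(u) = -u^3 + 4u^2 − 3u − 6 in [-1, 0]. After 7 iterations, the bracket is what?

u = -0.5 gives h = -3.375, negative; keep [-1, -0.5]
u = -0.75 gives h = -1.078125, negative; keep [-1, -0.75]
u = -0.875 gives h = 0.357422, positive; keep [-0.875, -0.75]
u = -0.8125 gives h = -0.3855, negative; keep [-0.875, -0.8125]
u = -0.84375 gives h = -0.0204, negative; keep [-0.875, -0.84375]
u = -0.859375 gives h = 0.1669, positive; keep [-0.859375, -0.84375]
u = -0.8515625 gives h = 0.0728, positive; keep [-0.8515625, -0.84375]

[-0.8515625, -0.84375]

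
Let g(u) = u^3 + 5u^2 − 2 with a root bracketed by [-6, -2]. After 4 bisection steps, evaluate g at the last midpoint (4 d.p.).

g(-4) = 14 > 0, so the root lies in [-6, -4]
g(-5) = -2 < 0, so the root lies in [-5, -4]
g(-4.5) = 8.125 > 0, so the root lies in [-5, -4.5]
g(-4.75) = 3.6406 > 0, so the root lies in [-5, -4.75]

3.6406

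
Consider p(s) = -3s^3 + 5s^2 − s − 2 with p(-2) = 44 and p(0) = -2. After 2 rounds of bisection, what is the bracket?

[-0.5, 0]

s = -1 gives p = 7, positive; keep [-1, 0]
s = -0.5 gives p = 0.125, positive; keep [-0.5, 0]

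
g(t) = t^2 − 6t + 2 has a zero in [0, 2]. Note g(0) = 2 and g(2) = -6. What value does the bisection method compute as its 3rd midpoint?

t = 1 gives g = -3, negative; keep [0, 1]
t = 0.5 gives g = -0.75, negative; keep [0, 0.5]
t = 0.25 gives g = 0.5625, positive; keep [0.25, 0.5]

0.25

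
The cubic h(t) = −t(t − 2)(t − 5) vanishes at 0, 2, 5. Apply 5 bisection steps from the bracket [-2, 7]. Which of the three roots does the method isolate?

m = 2.5, h(m) = 3.125 (+); new bracket [2.5, 7]
m = 4.75, h(m) = 3.265625 (+); new bracket [4.75, 7]
m = 5.875, h(m) = -19.919922 (−); new bracket [4.75, 5.875]
m = 5.3125, h(m) = -5.4993 (−); new bracket [4.75, 5.3125]
m = 5.03125, h(m) = -0.4766 (−); new bracket [4.75, 5.03125]

5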